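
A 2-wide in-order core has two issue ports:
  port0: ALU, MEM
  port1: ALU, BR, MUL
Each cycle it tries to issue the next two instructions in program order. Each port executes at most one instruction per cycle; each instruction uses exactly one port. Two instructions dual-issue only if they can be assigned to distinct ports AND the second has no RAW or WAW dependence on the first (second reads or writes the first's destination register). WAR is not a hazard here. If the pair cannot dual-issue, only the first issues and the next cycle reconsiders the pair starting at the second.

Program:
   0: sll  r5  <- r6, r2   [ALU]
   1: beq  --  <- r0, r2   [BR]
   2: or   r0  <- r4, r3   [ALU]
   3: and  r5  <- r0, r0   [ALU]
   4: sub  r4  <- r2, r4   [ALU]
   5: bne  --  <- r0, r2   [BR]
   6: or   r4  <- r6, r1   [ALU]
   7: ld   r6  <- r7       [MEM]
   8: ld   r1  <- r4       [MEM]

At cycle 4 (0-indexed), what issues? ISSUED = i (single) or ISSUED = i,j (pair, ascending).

ISSUED = 7

[0] i0,i1  sll.ALU;beq.BR  -- 2-wide
[1] i2  or.ALU  -- RAW r0
[2] i3,i4  and.ALU;sub.ALU  -- 2-wide
[3] i5,i6  bne.BR;or.ALU  -- 2-wide
[4] i7  ld.MEM  -- no-port MEM/MEM
[5] i8  ld.MEM  -- tail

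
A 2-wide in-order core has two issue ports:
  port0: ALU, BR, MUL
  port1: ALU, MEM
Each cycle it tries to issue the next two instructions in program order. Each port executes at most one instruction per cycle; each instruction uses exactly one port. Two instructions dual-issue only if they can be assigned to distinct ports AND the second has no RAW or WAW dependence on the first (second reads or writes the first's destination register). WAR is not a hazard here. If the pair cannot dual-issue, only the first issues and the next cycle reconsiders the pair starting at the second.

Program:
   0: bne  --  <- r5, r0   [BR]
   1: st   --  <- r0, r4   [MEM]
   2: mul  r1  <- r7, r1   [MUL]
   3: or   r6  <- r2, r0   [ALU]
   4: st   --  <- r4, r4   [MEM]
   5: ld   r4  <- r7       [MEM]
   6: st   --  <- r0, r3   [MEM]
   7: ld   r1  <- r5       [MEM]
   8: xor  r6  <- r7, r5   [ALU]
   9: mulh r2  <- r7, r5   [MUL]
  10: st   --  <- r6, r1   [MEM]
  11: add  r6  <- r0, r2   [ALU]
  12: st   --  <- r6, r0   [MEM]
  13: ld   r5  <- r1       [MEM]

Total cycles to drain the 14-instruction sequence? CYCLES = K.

CYCLES = 10

#0 head=0: bne.BR/st.MEM i0,i1 dual
#1 head=2: mul.MUL/or.ALU i2,i3 dual
#2 head=4: st.MEM i4 no-port MEM/MEM
#3 head=5: ld.MEM i5 no-port MEM/MEM
#4 head=6: st.MEM i6 no-port MEM/MEM
#5 head=7: ld.MEM/xor.ALU i7,i8 dual
#6 head=9: mulh.MUL/st.MEM i9,i10 dual
#7 head=11: add.ALU i11 RAW r6
#8 head=12: st.MEM i12 no-port MEM/MEM
#9 head=13: ld.MEM i13 tail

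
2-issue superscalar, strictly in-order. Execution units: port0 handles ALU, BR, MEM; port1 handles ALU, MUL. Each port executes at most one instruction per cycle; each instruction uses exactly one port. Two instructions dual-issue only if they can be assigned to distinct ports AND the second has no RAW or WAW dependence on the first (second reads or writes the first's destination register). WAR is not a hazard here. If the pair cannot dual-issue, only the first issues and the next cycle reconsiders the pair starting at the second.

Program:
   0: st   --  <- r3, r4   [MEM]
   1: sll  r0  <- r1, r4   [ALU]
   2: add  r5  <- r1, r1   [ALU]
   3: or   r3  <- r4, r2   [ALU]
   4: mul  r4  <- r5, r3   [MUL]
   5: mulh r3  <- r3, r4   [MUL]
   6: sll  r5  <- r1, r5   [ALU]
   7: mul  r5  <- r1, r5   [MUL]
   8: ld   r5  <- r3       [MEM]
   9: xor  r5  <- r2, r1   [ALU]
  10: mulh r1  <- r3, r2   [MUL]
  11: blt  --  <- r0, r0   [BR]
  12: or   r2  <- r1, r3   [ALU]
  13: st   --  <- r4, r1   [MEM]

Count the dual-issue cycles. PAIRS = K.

PAIRS = 5

#0 head=0: st.MEM;sll.ALU i0,i1 dual
#1 head=2: add.ALU;or.ALU i2,i3 dual
#2 head=4: mul.MUL i4 no-port MUL/MUL
#3 head=5: mulh.MUL;sll.ALU i5,i6 dual
#4 head=7: mul.MUL i7 WAW r5
#5 head=8: ld.MEM i8 WAW r5
#6 head=9: xor.ALU;mulh.MUL i9,i10 dual
#7 head=11: blt.BR;or.ALU i11,i12 dual
#8 head=13: st.MEM i13 tail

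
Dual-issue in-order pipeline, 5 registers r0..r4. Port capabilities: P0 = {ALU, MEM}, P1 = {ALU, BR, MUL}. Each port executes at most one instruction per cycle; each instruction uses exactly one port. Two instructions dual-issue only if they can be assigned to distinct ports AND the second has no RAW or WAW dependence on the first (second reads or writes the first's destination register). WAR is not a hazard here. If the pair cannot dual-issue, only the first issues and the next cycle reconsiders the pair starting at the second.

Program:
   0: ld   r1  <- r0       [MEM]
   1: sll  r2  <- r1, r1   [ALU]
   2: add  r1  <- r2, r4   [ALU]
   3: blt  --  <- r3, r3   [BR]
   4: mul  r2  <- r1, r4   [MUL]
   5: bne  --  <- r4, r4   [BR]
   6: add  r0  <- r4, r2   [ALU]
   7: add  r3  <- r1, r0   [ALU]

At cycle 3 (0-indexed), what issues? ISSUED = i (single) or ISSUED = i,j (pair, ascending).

[0] i0  ld.MEM  -- RAW r1
[1] i1  sll.ALU  -- RAW r2
[2] i2,i3  add.ALU;blt.BR  -- 2-wide
[3] i4  mul.MUL  -- no-port MUL/BR
[4] i5,i6  bne.BR;add.ALU  -- 2-wide
[5] i7  add.ALU  -- tail

ISSUED = 4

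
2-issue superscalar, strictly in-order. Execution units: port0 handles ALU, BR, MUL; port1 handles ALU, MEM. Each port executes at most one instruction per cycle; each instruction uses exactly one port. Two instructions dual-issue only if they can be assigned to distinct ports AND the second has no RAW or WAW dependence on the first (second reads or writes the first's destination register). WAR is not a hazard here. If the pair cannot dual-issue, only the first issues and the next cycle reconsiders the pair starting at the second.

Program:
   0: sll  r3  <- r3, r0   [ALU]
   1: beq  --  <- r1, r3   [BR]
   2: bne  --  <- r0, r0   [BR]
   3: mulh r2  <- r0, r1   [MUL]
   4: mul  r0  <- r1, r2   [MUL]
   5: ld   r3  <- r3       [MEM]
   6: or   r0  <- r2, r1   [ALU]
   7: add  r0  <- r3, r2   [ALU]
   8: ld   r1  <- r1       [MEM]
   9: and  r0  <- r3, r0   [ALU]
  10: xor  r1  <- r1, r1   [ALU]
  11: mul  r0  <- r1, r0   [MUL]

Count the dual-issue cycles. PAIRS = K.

PAIRS = 3

#0 head=0: sll i0 RAW r3
#1 head=1: beq i1 no-port BR/BR
#2 head=2: bne i2 no-port BR/MUL
#3 head=3: mulh i3 no-port MUL/MUL
#4 head=4: mul+ld i4+i5 2-wide
#5 head=6: or i6 WAW r0
#6 head=7: add+ld i7+i8 2-wide
#7 head=9: and+xor i9+i10 2-wide
#8 head=11: mul i11 tail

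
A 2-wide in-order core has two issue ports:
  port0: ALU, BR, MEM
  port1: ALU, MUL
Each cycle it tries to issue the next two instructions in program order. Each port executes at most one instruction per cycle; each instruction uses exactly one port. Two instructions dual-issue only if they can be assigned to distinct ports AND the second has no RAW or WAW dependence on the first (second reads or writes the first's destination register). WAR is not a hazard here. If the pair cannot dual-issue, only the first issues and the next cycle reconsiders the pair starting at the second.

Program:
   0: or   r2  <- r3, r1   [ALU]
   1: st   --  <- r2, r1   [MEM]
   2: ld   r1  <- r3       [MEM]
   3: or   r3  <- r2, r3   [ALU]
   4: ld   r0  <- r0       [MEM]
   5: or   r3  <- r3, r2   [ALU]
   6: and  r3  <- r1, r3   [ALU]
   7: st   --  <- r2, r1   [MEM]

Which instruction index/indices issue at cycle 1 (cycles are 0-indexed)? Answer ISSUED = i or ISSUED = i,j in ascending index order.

0. or @i0  | RAW r2
1. st @i1  | no-port MEM/MEM
2. ld or @i2,i3  | 2-wide
3. ld or @i4,i5  | 2-wide
4. and st @i6,i7  | 2-wide

ISSUED = 1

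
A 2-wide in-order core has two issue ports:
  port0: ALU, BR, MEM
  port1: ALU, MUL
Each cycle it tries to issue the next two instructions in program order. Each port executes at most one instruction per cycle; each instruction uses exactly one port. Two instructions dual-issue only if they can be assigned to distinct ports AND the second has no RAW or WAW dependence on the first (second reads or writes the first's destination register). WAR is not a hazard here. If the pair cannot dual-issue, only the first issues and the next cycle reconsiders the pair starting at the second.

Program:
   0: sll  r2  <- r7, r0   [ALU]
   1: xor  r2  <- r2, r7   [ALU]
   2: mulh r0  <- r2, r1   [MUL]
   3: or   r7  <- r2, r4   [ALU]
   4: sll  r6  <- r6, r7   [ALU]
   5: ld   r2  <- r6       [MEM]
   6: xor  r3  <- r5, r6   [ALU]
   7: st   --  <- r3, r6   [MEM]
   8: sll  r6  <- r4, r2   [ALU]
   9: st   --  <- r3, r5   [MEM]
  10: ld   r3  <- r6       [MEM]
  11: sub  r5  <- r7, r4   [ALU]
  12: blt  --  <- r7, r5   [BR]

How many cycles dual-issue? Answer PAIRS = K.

PAIRS = 4

0. sll.ALU @i0  | RAW+WAW r2
1. xor.ALU @i1  | RAW r2
2. mulh.MUL or.ALU @i2/i3  | 2-wide
3. sll.ALU @i4  | RAW r6
4. ld.MEM xor.ALU @i5/i6  | 2-wide
5. st.MEM sll.ALU @i7/i8  | 2-wide
6. st.MEM @i9  | no-port MEM/MEM
7. ld.MEM sub.ALU @i10/i11  | 2-wide
8. blt.BR @i12  | tail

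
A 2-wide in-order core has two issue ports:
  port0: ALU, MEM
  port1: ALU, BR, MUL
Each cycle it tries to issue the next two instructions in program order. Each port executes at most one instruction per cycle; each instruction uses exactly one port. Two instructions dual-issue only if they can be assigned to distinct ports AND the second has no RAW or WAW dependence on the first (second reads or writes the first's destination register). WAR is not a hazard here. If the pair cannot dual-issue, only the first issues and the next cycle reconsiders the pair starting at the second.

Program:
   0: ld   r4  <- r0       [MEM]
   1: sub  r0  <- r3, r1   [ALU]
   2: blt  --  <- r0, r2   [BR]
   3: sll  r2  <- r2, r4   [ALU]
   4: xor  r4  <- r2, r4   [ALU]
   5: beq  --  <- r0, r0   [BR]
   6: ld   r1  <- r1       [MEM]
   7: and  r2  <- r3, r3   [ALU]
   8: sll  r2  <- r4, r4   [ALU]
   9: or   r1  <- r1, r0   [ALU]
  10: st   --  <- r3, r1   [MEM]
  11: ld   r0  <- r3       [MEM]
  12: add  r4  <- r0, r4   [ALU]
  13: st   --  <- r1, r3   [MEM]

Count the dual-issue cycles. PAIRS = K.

PAIRS = 6

[0] i0/i1  ld/sub  -- 2-wide
[1] i2/i3  blt/sll  -- 2-wide
[2] i4/i5  xor/beq  -- 2-wide
[3] i6/i7  ld/and  -- 2-wide
[4] i8/i9  sll/or  -- 2-wide
[5] i10  st  -- no-port MEM/MEM
[6] i11  ld  -- RAW r0
[7] i12/i13  add/st  -- 2-wide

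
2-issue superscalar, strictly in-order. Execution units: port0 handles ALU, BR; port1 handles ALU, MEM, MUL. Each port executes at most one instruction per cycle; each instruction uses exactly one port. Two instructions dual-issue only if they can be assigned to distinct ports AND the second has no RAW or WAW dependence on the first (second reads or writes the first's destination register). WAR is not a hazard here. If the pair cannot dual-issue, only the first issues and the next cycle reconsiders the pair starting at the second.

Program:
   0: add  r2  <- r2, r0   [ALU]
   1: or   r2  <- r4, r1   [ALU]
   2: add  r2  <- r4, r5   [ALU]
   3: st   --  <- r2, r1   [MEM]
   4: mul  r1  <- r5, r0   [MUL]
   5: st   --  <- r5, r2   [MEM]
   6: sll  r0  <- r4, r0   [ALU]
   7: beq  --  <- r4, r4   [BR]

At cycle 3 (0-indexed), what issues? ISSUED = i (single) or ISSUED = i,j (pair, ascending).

#0 head=0: add.ALU i0 WAW r2
#1 head=1: or.ALU i1 WAW r2
#2 head=2: add.ALU i2 RAW r2
#3 head=3: st.MEM i3 no-port MEM/MUL
#4 head=4: mul.MUL i4 no-port MUL/MEM
#5 head=5: st.MEM sll.ALU i5+i6 pair
#6 head=7: beq.BR i7 tail

ISSUED = 3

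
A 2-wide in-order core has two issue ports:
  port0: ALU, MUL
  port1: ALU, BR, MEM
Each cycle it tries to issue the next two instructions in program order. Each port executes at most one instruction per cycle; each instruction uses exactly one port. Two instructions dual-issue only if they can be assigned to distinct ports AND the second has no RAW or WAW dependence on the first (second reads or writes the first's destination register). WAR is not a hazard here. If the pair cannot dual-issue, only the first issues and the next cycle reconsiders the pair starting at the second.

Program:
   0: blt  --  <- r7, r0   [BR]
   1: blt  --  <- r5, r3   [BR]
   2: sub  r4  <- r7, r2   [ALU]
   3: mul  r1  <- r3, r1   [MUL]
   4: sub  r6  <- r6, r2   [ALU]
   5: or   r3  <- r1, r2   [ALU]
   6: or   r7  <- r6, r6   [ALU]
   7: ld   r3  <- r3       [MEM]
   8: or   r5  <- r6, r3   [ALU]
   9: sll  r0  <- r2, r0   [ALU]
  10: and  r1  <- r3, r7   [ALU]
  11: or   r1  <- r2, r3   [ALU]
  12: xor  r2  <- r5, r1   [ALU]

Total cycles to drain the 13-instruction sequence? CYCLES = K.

CYCLES = 9

  cy0 -> i0 (blt.BR) no-port BR/BR
  cy1 -> i1&i2 (blt.BR/sub.ALU) pair
  cy2 -> i3&i4 (mul.MUL/sub.ALU) pair
  cy3 -> i5&i6 (or.ALU/or.ALU) pair
  cy4 -> i7 (ld.MEM) RAW r3
  cy5 -> i8&i9 (or.ALU/sll.ALU) pair
  cy6 -> i10 (and.ALU) WAW r1
  cy7 -> i11 (or.ALU) RAW r1
  cy8 -> i12 (xor.ALU) tail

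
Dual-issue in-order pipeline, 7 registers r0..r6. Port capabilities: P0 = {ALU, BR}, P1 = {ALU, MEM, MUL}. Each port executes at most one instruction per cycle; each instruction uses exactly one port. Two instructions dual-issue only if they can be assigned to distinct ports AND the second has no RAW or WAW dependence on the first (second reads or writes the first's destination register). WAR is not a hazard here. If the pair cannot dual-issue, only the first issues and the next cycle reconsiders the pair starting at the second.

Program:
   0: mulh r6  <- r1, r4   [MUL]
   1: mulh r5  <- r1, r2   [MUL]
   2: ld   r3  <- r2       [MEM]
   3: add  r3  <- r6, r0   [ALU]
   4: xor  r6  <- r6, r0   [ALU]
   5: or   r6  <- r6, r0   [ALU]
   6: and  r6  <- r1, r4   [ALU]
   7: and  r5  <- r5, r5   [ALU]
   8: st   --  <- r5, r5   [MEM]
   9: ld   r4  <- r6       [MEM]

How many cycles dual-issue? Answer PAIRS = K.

PAIRS = 2

  cy0 -> i0 (mulh.MUL) no-port MUL/MUL
  cy1 -> i1 (mulh.MUL) no-port MUL/MEM
  cy2 -> i2 (ld.MEM) WAW r3
  cy3 -> i3,i4 (add.ALU xor.ALU) 2-wide
  cy4 -> i5 (or.ALU) WAW r6
  cy5 -> i6,i7 (and.ALU and.ALU) 2-wide
  cy6 -> i8 (st.MEM) no-port MEM/MEM
  cy7 -> i9 (ld.MEM) tail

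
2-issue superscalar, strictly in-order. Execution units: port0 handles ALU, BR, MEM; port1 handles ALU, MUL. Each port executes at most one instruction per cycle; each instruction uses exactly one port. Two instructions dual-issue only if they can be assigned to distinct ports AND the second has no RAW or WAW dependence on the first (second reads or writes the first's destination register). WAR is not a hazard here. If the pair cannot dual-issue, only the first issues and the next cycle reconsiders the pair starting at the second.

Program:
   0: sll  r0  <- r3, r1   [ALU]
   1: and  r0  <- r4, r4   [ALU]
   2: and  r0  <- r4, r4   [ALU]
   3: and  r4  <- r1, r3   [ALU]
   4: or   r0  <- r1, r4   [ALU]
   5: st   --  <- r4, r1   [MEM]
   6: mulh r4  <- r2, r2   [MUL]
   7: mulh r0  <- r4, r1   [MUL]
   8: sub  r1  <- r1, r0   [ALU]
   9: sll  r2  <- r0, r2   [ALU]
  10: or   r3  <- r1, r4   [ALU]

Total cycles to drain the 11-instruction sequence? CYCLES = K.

CYCLES = 8

[0] i0  sll  -- WAW r0
[1] i1  and  -- WAW r0
[2] i2+i3  and/and  -- dual
[3] i4+i5  or/st  -- dual
[4] i6  mulh  -- no-port MUL/MUL
[5] i7  mulh  -- RAW r0
[6] i8+i9  sub/sll  -- dual
[7] i10  or  -- tail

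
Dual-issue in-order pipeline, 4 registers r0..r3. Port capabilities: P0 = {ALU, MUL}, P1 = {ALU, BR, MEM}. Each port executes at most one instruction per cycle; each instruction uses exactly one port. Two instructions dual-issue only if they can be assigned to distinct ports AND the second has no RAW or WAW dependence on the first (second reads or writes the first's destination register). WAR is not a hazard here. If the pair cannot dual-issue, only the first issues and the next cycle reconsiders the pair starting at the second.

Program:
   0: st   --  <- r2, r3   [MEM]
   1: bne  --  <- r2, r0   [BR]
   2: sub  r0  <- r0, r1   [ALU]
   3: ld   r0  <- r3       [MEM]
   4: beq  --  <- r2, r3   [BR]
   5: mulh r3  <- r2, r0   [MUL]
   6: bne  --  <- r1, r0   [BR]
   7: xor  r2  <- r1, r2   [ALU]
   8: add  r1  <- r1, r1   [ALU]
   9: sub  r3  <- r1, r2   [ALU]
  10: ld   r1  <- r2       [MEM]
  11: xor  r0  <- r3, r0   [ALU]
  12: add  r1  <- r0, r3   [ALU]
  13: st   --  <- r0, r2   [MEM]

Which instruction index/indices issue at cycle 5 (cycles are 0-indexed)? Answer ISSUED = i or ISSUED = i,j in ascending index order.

0. st @i0  | no-port MEM/BR
1. bne;sub @i1,i2  | pair
2. ld @i3  | no-port MEM/BR
3. beq;mulh @i4,i5  | pair
4. bne;xor @i6,i7  | pair
5. add @i8  | RAW r1
6. sub;ld @i9,i10  | pair
7. xor @i11  | RAW r0
8. add;st @i12,i13  | pair

ISSUED = 8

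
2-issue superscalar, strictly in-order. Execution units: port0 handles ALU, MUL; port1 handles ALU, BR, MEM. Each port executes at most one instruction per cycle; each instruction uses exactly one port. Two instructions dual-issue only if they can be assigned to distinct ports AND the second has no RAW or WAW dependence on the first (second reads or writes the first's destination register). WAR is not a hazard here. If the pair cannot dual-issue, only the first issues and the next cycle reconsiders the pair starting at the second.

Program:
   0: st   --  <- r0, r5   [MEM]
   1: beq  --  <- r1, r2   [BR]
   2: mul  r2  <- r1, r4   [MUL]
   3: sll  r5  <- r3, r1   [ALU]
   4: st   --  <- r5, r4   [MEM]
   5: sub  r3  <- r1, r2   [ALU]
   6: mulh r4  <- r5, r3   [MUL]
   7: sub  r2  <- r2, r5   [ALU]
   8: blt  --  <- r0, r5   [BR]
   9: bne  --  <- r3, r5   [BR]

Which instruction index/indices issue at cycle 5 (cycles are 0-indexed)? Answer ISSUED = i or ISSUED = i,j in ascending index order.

  cy0 -> i0 (st) no-port MEM/BR
  cy1 -> i1/i2 (beq mul) pair
  cy2 -> i3 (sll) RAW r5
  cy3 -> i4/i5 (st sub) pair
  cy4 -> i6/i7 (mulh sub) pair
  cy5 -> i8 (blt) no-port BR/BR
  cy6 -> i9 (bne) tail

ISSUED = 8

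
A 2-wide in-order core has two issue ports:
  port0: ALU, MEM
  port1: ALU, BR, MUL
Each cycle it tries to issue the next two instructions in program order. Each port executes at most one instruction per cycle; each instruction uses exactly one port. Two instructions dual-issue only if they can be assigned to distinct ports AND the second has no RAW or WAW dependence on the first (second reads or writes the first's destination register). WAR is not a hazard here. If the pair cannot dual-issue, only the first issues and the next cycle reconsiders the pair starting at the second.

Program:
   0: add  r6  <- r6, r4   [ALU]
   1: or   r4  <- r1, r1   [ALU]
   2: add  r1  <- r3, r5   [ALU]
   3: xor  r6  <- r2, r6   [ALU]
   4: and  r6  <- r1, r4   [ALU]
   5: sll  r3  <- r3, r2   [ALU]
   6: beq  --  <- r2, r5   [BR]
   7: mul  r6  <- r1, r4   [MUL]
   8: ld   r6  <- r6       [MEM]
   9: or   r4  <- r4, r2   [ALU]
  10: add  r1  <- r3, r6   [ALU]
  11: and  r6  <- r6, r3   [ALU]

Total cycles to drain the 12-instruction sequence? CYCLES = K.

c0: i0/i1 add.ALU+or.ALU  2-wide
c1: i2/i3 add.ALU+xor.ALU  2-wide
c2: i4/i5 and.ALU+sll.ALU  2-wide
c3: i6 beq.BR  no-port BR/MUL
c4: i7 mul.MUL  RAW+WAW r6
c5: i8/i9 ld.MEM+or.ALU  2-wide
c6: i10/i11 add.ALU+and.ALU  2-wide

CYCLES = 7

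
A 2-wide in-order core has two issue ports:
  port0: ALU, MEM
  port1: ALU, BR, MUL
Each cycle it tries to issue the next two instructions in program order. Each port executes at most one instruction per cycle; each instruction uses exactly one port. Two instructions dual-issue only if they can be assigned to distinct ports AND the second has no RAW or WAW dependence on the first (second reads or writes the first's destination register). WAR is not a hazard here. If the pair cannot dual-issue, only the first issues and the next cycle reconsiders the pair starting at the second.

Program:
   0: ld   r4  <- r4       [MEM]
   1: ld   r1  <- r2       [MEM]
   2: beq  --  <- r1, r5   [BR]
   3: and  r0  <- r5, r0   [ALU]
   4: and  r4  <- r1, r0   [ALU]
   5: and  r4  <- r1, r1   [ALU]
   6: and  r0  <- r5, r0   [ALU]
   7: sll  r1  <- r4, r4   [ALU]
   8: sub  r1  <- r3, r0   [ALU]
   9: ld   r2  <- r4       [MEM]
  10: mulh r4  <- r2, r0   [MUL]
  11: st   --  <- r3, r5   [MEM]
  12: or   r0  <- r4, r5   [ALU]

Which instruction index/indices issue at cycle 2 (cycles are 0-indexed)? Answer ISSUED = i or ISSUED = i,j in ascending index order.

ISSUED = 2,3

c0: i0 ld  no-port MEM/MEM
c1: i1 ld  RAW r1
c2: i2,i3 beq;and  2-wide
c3: i4 and  WAW r4
c4: i5,i6 and;and  2-wide
c5: i7 sll  WAW r1
c6: i8,i9 sub;ld  2-wide
c7: i10,i11 mulh;st  2-wide
c8: i12 or  tail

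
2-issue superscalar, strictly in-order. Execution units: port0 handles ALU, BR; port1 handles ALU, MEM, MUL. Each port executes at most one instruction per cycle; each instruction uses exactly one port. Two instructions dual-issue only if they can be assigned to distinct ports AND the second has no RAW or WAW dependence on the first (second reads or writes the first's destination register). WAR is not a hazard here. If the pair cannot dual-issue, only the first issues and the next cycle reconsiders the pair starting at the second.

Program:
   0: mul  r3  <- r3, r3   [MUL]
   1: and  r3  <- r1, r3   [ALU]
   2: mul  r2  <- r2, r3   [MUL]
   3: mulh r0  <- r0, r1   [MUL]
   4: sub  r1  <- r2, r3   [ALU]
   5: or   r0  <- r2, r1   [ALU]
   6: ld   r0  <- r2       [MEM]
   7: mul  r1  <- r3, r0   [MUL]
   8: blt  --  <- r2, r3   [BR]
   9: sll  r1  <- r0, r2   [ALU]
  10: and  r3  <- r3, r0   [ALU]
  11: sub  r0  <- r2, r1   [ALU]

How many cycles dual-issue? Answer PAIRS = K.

PAIRS = 3

[0] i0  mul.MUL  -- RAW+WAW r3
[1] i1  and.ALU  -- RAW r3
[2] i2  mul.MUL  -- no-port MUL/MUL
[3] i3/i4  mulh.MUL/sub.ALU  -- 2-wide
[4] i5  or.ALU  -- WAW r0
[5] i6  ld.MEM  -- no-port MEM/MUL
[6] i7/i8  mul.MUL/blt.BR  -- 2-wide
[7] i9/i10  sll.ALU/and.ALU  -- 2-wide
[8] i11  sub.ALU  -- tail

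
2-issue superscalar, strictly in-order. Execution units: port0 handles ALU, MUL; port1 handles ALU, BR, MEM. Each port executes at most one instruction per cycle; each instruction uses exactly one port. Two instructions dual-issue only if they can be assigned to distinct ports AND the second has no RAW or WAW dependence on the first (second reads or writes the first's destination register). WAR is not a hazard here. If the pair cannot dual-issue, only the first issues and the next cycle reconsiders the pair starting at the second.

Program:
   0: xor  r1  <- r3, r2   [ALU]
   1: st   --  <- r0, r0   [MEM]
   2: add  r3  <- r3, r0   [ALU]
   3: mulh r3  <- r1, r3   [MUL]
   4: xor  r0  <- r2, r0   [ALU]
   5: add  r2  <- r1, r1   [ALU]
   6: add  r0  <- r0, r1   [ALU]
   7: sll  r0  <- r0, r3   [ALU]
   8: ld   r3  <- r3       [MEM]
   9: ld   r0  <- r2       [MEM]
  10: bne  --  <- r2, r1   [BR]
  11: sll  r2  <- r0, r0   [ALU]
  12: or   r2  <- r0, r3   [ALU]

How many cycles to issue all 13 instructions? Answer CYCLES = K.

  cy0 -> i0+i1 (xor.ALU;st.MEM) 2-wide
  cy1 -> i2 (add.ALU) RAW+WAW r3
  cy2 -> i3+i4 (mulh.MUL;xor.ALU) 2-wide
  cy3 -> i5+i6 (add.ALU;add.ALU) 2-wide
  cy4 -> i7+i8 (sll.ALU;ld.MEM) 2-wide
  cy5 -> i9 (ld.MEM) no-port MEM/BR
  cy6 -> i10+i11 (bne.BR;sll.ALU) 2-wide
  cy7 -> i12 (or.ALU) tail

CYCLES = 8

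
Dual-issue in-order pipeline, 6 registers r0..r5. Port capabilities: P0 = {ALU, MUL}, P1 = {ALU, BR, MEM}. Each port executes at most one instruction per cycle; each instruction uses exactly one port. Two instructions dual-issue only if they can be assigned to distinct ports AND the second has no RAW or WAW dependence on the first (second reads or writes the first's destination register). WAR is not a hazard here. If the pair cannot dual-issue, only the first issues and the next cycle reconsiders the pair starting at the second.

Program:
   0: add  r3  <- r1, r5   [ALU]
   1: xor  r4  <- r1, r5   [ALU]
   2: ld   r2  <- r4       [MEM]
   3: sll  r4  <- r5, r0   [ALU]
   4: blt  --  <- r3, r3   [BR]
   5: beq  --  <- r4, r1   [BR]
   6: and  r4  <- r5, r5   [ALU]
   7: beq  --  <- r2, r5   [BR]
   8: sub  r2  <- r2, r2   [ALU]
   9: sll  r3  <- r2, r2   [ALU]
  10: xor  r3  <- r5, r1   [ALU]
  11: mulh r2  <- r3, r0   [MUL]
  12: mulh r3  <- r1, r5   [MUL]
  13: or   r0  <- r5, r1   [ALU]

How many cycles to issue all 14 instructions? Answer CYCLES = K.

CYCLES = 9

0. add.ALU;xor.ALU @i0&i1  | dual
1. ld.MEM;sll.ALU @i2&i3  | dual
2. blt.BR @i4  | no-port BR/BR
3. beq.BR;and.ALU @i5&i6  | dual
4. beq.BR;sub.ALU @i7&i8  | dual
5. sll.ALU @i9  | WAW r3
6. xor.ALU @i10  | RAW r3
7. mulh.MUL @i11  | no-port MUL/MUL
8. mulh.MUL;or.ALU @i12&i13  | dual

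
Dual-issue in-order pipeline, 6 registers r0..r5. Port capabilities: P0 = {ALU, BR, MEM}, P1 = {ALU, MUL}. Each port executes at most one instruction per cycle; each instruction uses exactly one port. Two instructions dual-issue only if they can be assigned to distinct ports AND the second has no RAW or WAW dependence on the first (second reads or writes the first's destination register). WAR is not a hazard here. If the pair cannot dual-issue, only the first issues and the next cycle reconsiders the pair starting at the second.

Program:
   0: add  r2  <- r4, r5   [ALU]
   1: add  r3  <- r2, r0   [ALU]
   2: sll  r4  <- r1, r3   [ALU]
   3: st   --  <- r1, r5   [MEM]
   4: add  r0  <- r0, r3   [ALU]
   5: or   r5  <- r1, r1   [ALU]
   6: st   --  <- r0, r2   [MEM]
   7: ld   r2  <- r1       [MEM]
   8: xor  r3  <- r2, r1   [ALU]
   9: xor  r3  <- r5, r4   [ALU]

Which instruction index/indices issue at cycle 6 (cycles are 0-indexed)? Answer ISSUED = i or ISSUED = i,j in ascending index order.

ISSUED = 8

[0] i0  add  -- RAW r2
[1] i1  add  -- RAW r3
[2] i2+i3  sll+st  -- dual
[3] i4+i5  add+or  -- dual
[4] i6  st  -- no-port MEM/MEM
[5] i7  ld  -- RAW r2
[6] i8  xor  -- WAW r3
[7] i9  xor  -- tail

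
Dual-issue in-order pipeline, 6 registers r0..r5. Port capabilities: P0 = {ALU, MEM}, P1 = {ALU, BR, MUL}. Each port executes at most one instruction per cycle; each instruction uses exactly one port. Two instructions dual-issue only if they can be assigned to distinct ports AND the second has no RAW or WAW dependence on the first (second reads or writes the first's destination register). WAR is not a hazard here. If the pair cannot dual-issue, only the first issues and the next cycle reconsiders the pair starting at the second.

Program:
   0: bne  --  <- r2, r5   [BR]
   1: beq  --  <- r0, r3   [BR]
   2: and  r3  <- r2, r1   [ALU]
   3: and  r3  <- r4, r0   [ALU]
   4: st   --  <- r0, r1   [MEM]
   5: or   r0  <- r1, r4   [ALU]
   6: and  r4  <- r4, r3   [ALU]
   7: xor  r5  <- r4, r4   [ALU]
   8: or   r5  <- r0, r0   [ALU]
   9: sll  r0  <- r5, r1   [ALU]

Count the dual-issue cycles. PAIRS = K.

PAIRS = 3

t=0 i0:bne ; no-port BR/BR
t=1 i1+i2:beq/and ; dual
t=2 i3+i4:and/st ; dual
t=3 i5+i6:or/and ; dual
t=4 i7:xor ; WAW r5
t=5 i8:or ; RAW r5
t=6 i9:sll ; tail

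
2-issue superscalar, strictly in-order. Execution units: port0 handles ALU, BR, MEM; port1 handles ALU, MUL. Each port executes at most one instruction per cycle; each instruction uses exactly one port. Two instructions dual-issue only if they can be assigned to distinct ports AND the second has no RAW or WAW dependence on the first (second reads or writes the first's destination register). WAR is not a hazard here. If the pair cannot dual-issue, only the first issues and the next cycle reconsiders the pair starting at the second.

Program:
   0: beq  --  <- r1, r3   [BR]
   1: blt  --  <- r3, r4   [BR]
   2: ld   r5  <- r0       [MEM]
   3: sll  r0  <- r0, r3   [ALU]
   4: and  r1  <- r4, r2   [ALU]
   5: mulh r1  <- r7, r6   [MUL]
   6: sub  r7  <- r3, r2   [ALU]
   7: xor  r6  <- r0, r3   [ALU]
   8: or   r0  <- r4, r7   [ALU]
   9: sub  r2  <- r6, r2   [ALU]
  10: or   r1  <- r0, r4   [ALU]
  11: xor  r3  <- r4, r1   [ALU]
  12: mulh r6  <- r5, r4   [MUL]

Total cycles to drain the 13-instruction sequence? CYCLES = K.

CYCLES = 8

t=0 i0:beq ; no-port BR/BR
t=1 i1:blt ; no-port BR/MEM
t=2 i2&i3:ld;sll ; pair
t=3 i4:and ; WAW r1
t=4 i5&i6:mulh;sub ; pair
t=5 i7&i8:xor;or ; pair
t=6 i9&i10:sub;or ; pair
t=7 i11&i12:xor;mulh ; pair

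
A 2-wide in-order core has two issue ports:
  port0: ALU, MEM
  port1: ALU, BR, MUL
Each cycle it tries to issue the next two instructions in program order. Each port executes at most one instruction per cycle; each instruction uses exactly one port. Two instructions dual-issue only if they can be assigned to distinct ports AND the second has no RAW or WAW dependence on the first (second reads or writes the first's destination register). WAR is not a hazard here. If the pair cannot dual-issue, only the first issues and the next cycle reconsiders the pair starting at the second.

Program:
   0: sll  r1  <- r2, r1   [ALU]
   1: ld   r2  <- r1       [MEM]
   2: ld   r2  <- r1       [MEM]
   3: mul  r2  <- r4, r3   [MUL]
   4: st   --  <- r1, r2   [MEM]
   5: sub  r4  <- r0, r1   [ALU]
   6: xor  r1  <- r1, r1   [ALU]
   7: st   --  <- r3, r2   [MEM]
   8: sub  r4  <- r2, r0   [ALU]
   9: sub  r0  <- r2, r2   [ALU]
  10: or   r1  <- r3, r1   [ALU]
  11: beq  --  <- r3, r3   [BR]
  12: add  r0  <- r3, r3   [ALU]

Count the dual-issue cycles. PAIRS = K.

PAIRS = 4

0. sll.ALU @i0  | RAW r1
1. ld.MEM @i1  | no-port MEM/MEM
2. ld.MEM @i2  | WAW r2
3. mul.MUL @i3  | RAW r2
4. st.MEM+sub.ALU @i4/i5  | 2-wide
5. xor.ALU+st.MEM @i6/i7  | 2-wide
6. sub.ALU+sub.ALU @i8/i9  | 2-wide
7. or.ALU+beq.BR @i10/i11  | 2-wide
8. add.ALU @i12  | tail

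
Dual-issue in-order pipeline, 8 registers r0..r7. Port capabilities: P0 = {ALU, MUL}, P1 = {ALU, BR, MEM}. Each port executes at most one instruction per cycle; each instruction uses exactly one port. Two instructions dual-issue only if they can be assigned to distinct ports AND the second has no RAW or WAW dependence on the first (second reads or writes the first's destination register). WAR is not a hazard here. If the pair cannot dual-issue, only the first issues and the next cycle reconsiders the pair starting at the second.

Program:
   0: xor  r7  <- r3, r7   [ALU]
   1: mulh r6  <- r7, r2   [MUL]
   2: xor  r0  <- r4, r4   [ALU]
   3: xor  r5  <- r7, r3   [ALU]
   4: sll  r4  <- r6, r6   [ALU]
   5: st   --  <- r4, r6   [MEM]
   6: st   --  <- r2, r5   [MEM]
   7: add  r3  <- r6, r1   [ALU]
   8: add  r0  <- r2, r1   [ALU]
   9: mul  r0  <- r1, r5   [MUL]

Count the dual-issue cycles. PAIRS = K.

t=0 i0:xor ; RAW r7
t=1 i1,i2:mulh/xor ; 2-wide
t=2 i3,i4:xor/sll ; 2-wide
t=3 i5:st ; no-port MEM/MEM
t=4 i6,i7:st/add ; 2-wide
t=5 i8:add ; WAW r0
t=6 i9:mul ; tail

PAIRS = 3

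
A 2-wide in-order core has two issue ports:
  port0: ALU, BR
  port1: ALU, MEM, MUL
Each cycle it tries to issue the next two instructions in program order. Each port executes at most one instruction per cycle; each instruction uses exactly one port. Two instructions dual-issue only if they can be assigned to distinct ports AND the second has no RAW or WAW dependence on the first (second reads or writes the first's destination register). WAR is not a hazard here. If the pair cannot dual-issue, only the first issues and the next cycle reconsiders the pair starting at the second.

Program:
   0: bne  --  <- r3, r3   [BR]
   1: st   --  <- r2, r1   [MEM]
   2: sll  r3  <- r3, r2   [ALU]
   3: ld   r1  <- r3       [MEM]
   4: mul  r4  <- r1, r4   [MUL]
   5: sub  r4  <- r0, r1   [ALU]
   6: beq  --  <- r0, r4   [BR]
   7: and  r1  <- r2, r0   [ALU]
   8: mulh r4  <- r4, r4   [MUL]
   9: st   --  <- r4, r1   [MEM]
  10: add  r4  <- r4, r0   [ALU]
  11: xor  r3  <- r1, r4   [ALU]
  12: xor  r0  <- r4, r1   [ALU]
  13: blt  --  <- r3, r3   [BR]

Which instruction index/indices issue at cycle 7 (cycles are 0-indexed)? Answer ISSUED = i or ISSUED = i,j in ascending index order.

0. bne/st @i0+i1  | 2-wide
1. sll @i2  | RAW r3
2. ld @i3  | no-port MEM/MUL
3. mul @i4  | WAW r4
4. sub @i5  | RAW r4
5. beq/and @i6+i7  | 2-wide
6. mulh @i8  | no-port MUL/MEM
7. st/add @i9+i10  | 2-wide
8. xor/xor @i11+i12  | 2-wide
9. blt @i13  | tail

ISSUED = 9,10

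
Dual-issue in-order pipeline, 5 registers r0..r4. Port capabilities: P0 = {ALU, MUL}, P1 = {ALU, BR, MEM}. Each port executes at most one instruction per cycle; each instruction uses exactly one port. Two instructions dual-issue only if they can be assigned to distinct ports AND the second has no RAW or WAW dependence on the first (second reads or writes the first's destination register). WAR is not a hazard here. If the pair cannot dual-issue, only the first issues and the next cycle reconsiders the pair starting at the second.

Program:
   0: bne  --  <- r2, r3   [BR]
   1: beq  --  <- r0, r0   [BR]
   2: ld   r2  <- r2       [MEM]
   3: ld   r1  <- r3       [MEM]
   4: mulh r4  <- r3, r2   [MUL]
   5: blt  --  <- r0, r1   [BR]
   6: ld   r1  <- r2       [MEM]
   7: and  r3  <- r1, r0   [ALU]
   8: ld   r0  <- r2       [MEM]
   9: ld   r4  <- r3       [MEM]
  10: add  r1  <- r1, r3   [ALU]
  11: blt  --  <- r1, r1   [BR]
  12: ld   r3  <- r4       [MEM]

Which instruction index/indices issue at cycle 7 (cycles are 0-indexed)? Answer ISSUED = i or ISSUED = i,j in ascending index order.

ISSUED = 9,10

t=0 i0:bne.BR ; no-port BR/BR
t=1 i1:beq.BR ; no-port BR/MEM
t=2 i2:ld.MEM ; no-port MEM/MEM
t=3 i3/i4:ld.MEM+mulh.MUL ; dual
t=4 i5:blt.BR ; no-port BR/MEM
t=5 i6:ld.MEM ; RAW r1
t=6 i7/i8:and.ALU+ld.MEM ; dual
t=7 i9/i10:ld.MEM+add.ALU ; dual
t=8 i11:blt.BR ; no-port BR/MEM
t=9 i12:ld.MEM ; tail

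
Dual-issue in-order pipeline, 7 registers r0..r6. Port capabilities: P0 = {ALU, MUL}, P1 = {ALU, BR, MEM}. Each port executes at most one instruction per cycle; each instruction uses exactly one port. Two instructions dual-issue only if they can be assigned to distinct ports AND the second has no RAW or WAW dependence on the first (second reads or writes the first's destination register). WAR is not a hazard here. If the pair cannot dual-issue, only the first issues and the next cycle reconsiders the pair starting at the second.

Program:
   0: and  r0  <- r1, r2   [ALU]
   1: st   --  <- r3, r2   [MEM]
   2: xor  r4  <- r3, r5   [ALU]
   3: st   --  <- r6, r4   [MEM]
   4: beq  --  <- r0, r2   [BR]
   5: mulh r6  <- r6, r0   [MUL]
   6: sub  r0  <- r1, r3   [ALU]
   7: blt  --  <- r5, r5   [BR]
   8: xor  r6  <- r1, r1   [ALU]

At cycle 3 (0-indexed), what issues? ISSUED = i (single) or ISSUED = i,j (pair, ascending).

c0: i0+i1 and.ALU+st.MEM  pair
c1: i2 xor.ALU  RAW r4
c2: i3 st.MEM  no-port MEM/BR
c3: i4+i5 beq.BR+mulh.MUL  pair
c4: i6+i7 sub.ALU+blt.BR  pair
c5: i8 xor.ALU  tail

ISSUED = 4,5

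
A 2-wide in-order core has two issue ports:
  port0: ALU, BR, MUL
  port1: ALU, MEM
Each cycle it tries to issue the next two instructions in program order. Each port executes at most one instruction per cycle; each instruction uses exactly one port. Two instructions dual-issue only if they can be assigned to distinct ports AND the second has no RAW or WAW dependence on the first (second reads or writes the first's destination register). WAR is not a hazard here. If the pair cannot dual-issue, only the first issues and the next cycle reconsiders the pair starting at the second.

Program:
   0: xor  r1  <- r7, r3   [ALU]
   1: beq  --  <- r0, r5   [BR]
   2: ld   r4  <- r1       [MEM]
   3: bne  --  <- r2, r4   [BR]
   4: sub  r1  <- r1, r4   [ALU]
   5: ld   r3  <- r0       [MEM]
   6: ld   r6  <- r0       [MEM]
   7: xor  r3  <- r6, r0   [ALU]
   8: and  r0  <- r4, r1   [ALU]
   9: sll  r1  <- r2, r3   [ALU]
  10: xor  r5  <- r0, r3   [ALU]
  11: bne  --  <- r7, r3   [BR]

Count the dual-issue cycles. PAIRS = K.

PAIRS = 4

#0 head=0: xor.ALU beq.BR i0&i1 dual
#1 head=2: ld.MEM i2 RAW r4
#2 head=3: bne.BR sub.ALU i3&i4 dual
#3 head=5: ld.MEM i5 no-port MEM/MEM
#4 head=6: ld.MEM i6 RAW r6
#5 head=7: xor.ALU and.ALU i7&i8 dual
#6 head=9: sll.ALU xor.ALU i9&i10 dual
#7 head=11: bne.BR i11 tail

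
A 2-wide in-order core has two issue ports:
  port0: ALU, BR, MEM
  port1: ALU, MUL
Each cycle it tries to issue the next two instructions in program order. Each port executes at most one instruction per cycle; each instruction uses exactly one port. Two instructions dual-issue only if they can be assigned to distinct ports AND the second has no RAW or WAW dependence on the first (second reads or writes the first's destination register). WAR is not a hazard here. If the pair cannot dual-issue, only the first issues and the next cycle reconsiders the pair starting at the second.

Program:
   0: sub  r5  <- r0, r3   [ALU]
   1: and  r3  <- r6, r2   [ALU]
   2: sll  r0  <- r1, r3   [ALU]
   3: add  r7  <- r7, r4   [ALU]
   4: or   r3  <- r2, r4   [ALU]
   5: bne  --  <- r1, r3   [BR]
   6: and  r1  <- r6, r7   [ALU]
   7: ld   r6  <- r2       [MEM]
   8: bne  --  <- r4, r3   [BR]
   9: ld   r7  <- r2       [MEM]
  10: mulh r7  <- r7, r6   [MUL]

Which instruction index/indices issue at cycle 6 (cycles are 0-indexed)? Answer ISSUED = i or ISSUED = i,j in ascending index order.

0. sub+and @i0,i1  | dual
1. sll+add @i2,i3  | dual
2. or @i4  | RAW r3
3. bne+and @i5,i6  | dual
4. ld @i7  | no-port MEM/BR
5. bne @i8  | no-port BR/MEM
6. ld @i9  | RAW+WAW r7
7. mulh @i10  | tail

ISSUED = 9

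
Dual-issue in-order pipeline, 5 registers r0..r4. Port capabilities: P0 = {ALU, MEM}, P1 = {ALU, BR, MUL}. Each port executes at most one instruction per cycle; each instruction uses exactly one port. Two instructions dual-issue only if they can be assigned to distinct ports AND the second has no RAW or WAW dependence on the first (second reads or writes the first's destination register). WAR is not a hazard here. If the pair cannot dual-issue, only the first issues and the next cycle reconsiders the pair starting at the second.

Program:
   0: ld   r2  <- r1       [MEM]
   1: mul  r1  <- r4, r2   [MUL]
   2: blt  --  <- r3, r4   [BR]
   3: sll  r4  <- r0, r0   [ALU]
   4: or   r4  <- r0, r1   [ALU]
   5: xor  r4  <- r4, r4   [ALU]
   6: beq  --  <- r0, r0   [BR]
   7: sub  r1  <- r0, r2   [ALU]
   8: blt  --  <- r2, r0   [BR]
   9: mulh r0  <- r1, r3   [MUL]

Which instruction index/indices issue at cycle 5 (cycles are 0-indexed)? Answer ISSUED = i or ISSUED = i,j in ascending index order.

t=0 i0:ld.MEM ; RAW r2
t=1 i1:mul.MUL ; no-port MUL/BR
t=2 i2&i3:blt.BR+sll.ALU ; pair
t=3 i4:or.ALU ; RAW+WAW r4
t=4 i5&i6:xor.ALU+beq.BR ; pair
t=5 i7&i8:sub.ALU+blt.BR ; pair
t=6 i9:mulh.MUL ; tail

ISSUED = 7,8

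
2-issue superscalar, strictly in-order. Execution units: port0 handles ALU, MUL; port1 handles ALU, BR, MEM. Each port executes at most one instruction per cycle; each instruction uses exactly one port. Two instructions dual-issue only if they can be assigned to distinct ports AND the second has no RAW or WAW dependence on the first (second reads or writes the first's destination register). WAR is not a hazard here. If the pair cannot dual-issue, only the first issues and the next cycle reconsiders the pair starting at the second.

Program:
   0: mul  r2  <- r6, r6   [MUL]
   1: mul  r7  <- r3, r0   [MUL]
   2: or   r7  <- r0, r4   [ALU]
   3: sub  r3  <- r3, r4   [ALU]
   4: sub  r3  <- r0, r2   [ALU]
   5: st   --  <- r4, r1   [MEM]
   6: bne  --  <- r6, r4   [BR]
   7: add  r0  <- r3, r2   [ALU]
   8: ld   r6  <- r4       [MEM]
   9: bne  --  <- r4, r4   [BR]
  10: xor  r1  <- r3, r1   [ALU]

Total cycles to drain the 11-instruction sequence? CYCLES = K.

CYCLES = 7

  cy0 -> i0 (mul.MUL) no-port MUL/MUL
  cy1 -> i1 (mul.MUL) WAW r7
  cy2 -> i2/i3 (or.ALU;sub.ALU) dual
  cy3 -> i4/i5 (sub.ALU;st.MEM) dual
  cy4 -> i6/i7 (bne.BR;add.ALU) dual
  cy5 -> i8 (ld.MEM) no-port MEM/BR
  cy6 -> i9/i10 (bne.BR;xor.ALU) dual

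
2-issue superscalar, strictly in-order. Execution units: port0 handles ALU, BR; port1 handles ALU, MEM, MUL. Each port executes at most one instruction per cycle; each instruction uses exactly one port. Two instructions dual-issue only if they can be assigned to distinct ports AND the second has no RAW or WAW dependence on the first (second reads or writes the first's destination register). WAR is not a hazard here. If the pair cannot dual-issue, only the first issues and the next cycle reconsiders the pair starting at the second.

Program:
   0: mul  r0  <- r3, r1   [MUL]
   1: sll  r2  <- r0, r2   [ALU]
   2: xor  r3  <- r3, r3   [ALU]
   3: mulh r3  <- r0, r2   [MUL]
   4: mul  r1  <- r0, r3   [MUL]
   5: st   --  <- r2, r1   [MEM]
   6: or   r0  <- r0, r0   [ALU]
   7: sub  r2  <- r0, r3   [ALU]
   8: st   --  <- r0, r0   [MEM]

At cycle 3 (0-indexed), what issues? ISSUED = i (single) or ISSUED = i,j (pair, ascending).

ISSUED = 4

  cy0 -> i0 (mul.MUL) RAW r0
  cy1 -> i1&i2 (sll.ALU xor.ALU) 2-wide
  cy2 -> i3 (mulh.MUL) no-port MUL/MUL
  cy3 -> i4 (mul.MUL) no-port MUL/MEM
  cy4 -> i5&i6 (st.MEM or.ALU) 2-wide
  cy5 -> i7&i8 (sub.ALU st.MEM) 2-wide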